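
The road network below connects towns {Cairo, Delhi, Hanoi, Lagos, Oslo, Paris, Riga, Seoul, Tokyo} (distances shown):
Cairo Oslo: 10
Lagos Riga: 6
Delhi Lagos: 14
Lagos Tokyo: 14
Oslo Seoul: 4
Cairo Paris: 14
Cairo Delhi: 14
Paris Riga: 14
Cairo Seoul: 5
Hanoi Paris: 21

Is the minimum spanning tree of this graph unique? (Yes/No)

No

Sort edges by weight, then run Kruskal:
Oslo Seoul (4): add — endpoints in different components.
Cairo Seoul (5): add — endpoints in different components.
Lagos Riga (6): add — endpoints in different components.
Cairo Oslo (10): skip — Oslo and Cairo already connected.
Cairo Delhi (14): add — endpoints in different components.
Cairo Paris (14): add — endpoints in different components.
Delhi Lagos (14): add — endpoints in different components.
Lagos Tokyo (14): add — endpoints in different components.
Paris Riga (14): skip — Riga and Paris already connected.
Hanoi Paris (21): add — endpoints in different components.
Non-tree edge Paris Riga has weight 14, equal to the heaviest edge on its tree cycle — swapping gives another MST of the same weight. Not unique.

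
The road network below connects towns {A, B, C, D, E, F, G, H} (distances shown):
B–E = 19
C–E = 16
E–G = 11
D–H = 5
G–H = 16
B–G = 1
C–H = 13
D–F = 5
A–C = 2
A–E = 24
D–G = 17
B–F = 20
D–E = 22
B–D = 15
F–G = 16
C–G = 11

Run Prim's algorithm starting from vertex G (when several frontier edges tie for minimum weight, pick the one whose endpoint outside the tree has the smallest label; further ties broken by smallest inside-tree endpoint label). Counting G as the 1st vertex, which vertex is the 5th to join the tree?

Prim's algorithm from G:
Step 1: cheapest edge leaving the tree is B–G (1); add B.
Step 2: cheapest edge leaving the tree is C–G (11); add C.
Step 3: cheapest edge leaving the tree is A–C (2); add A.
Step 4: cheapest edge leaving the tree is E–G (11); add E.
Step 5: cheapest edge leaving the tree is C–H (13); add H.
Step 6: cheapest edge leaving the tree is D–H (5); add D.
Step 7: cheapest edge leaving the tree is D–F (5); add F.
Vertex order: G, B, C, A, E, H, D, F. The 5th vertex is E.

E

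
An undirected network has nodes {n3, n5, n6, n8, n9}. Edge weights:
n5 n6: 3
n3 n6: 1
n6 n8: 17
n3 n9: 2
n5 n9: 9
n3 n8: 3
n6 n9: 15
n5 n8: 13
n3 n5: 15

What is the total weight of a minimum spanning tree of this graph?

Prim's algorithm from n8:
Step 1: cheapest edge leaving the tree is n3 n8 (3); add n3.
Step 2: cheapest edge leaving the tree is n3 n6 (1); add n6.
Step 3: cheapest edge leaving the tree is n3 n9 (2); add n9.
Step 4: cheapest edge leaving the tree is n5 n6 (3); add n5.
MST edges: n3 n8, n3 n6, n3 n9, n5 n6; total weight 3+1+2+3 = 9.

9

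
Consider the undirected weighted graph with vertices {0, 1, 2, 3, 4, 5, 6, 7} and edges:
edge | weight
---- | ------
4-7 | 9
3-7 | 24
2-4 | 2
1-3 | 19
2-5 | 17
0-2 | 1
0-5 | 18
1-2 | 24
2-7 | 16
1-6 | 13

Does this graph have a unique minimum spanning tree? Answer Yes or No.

No

Kruskal: consider edges lightest-first.
0-2 (1): add — endpoints in different components.
2-4 (2): add — endpoints in different components.
4-7 (9): add — endpoints in different components.
1-6 (13): add — endpoints in different components.
2-7 (16): skip — 2 and 7 already connected.
2-5 (17): add — endpoints in different components.
0-5 (18): skip — 0 and 5 already connected.
1-3 (19): add — endpoints in different components.
1-2 (24): add — endpoints in different components.
Non-tree edge 3-7 has weight 24, equal to the heaviest edge on its tree cycle — swapping gives another MST of the same weight. Not unique.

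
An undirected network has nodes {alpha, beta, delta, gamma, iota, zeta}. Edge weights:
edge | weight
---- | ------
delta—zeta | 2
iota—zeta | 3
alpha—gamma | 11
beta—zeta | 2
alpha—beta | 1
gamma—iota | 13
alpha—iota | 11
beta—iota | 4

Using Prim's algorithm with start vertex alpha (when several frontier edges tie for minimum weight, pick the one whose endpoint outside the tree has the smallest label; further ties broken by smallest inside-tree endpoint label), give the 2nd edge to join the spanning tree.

Prim, starting at alpha.
Step 1: cheapest edge leaving the tree is alpha—beta (1); add beta.
Step 2: cheapest edge leaving the tree is beta—zeta (2); add zeta.
Step 3: cheapest edge leaving the tree is delta—zeta (2); add delta.
Step 4: cheapest edge leaving the tree is iota—zeta (3); add iota.
Step 5: cheapest edge leaving the tree is alpha—gamma (11); add gamma.
The 2nd edge added is beta—zeta.

beta-zeta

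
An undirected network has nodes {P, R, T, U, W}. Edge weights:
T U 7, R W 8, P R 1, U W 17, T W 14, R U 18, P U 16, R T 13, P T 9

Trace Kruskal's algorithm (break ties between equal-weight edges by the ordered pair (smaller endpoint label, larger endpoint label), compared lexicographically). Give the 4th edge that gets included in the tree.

Kruskal's algorithm — process edges by increasing weight (ties by edge label):
P R (1): add. Components now {W} {T} {U} {P,R}
T U (7): add. Components now {W} {T,U} {P,R}
R W (8): add. Components now {P,R,W} {T,U}
P T (9): add. Components now {P,R,T,U,W}
The 4th edge added is P T.

P-T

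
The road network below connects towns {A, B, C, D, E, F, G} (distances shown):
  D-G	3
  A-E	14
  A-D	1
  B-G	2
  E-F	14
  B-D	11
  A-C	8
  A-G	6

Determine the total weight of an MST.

42

Grow the tree from F using Prim:
Step 1: cheapest edge leaving the tree is E-F (14); add E.
Step 2: cheapest edge leaving the tree is A-E (14); add A.
Step 3: cheapest edge leaving the tree is A-D (1); add D.
Step 4: cheapest edge leaving the tree is D-G (3); add G.
Step 5: cheapest edge leaving the tree is B-G (2); add B.
Step 6: cheapest edge leaving the tree is A-C (8); add C.
MST edges: E-F, A-E, A-D, D-G, B-G, A-C; total weight 14+14+1+3+2+8 = 42.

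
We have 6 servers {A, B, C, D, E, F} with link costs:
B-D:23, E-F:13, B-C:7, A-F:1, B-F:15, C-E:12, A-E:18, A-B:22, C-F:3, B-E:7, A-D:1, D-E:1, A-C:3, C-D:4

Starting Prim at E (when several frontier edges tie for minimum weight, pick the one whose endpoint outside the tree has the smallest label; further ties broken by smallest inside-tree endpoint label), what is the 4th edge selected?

A-C

Grow the tree from E using Prim:
Step 1: cheapest edge leaving the tree is D-E (1); add D.
Step 2: cheapest edge leaving the tree is A-D (1); add A.
Step 3: cheapest edge leaving the tree is A-F (1); add F.
Step 4: cheapest edge leaving the tree is A-C (3); add C.
Step 5: cheapest edge leaving the tree is B-C (7); add B.
The 4th edge added is A-C.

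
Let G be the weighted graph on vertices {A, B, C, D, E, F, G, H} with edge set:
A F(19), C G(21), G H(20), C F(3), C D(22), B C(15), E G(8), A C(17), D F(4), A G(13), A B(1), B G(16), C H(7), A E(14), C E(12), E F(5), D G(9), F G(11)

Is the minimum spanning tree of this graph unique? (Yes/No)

Sort edges by weight, then run Kruskal:
A B (1): add — endpoints in different components.
C F (3): add — endpoints in different components.
D F (4): add — endpoints in different components.
E F (5): add — endpoints in different components.
C H (7): add — endpoints in different components.
E G (8): add — endpoints in different components.
D G (9): skip — D and G already connected.
F G (11): skip — F and G already connected.
C E (12): skip — C and E already connected.
A G (13): add — endpoints in different components.
Every non-tree edge has weight strictly greater than the heaviest edge on the tree path between its endpoints, so the MST is unique.

Yes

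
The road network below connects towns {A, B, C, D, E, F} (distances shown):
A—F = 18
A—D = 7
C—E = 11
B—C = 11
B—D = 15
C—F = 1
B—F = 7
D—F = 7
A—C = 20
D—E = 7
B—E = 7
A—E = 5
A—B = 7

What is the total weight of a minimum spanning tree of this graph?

27

Kruskal: consider edges lightest-first.
C—F (1): add — endpoints in different components.
A—E (5): add — endpoints in different components.
A—B (7): add — endpoints in different components.
A—D (7): add — endpoints in different components.
B—E (7): skip — B and E already connected.
B—F (7): add — endpoints in different components.
MST edges: C—F, A—E, A—B, A—D, B—F; total weight 1+5+7+7+7 = 27.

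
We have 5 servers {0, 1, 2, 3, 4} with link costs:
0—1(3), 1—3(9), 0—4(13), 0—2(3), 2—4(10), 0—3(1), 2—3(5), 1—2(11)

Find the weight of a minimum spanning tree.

17

Sort edges by weight, then run Kruskal:
0—3 (1): add — endpoints in different components.
0—1 (3): add — endpoints in different components.
0—2 (3): add — endpoints in different components.
2—3 (5): skip — 2 and 3 already connected.
1—3 (9): skip — 1 and 3 already connected.
2—4 (10): add — endpoints in different components.
MST edges: 0—3, 0—1, 0—2, 2—4; total weight 1+3+3+10 = 17.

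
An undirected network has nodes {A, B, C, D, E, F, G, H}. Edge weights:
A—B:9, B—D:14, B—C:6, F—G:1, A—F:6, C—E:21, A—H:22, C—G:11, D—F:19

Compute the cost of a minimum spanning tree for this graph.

79

Prim, starting at C.
Step 1: frontier [B—C 6, C—G 11, C—E 21] → take B—C (6); add B.
Step 2: frontier [A—B 9, B—D 14, C—G 11, C—E 21] → take A—B (9); add A.
Step 3: frontier [A—F 6, A—H 22, B—D 14, C—G 11, C—E 21] → take A—F (6); add F.
Step 4: frontier [A—H 22, B—D 14, C—G 11, C—E 21, F—G 1, D—F 19] → take F—G (1); add G.
Step 5: frontier [A—H 22, B—D 14, C—E 21, D—F 19] → take B—D (14); add D.
Step 6: frontier [A—H 22, C—E 21] → take C—E (21); add E.
Step 7: frontier [A—H 22] → take A—H (22); add H.
MST edges: B—C, A—B, A—F, F—G, B—D, C—E, A—H; total weight 6+9+6+1+14+21+22 = 79.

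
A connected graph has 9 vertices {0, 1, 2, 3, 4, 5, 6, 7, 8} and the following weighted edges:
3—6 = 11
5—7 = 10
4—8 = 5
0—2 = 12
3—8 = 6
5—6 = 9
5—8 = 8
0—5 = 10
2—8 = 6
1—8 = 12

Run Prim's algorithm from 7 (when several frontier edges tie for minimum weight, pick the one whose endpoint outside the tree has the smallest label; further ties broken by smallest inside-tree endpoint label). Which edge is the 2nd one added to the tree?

5-8

Grow the tree from 7 using Prim:
Step 1: cheapest edge leaving the tree is 5—7 (10); add 5.
Step 2: cheapest edge leaving the tree is 5—8 (8); add 8.
Step 3: cheapest edge leaving the tree is 4—8 (5); add 4.
Step 4: cheapest edge leaving the tree is 2—8 (6); add 2.
Step 5: cheapest edge leaving the tree is 3—8 (6); add 3.
Step 6: cheapest edge leaving the tree is 5—6 (9); add 6.
Step 7: cheapest edge leaving the tree is 0—5 (10); add 0.
Step 8: cheapest edge leaving the tree is 1—8 (12); add 1.
The 2nd edge added is 5—8.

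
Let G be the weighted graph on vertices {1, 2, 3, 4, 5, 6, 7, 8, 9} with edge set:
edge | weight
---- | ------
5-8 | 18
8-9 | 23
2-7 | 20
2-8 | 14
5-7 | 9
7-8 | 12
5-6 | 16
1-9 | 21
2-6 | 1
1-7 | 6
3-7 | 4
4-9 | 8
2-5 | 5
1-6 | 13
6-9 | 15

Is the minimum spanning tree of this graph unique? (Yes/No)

Sort edges by weight, then run Kruskal:
2-6 (1): add — endpoints in different components.
3-7 (4): add — endpoints in different components.
2-5 (5): add — endpoints in different components.
1-7 (6): add — endpoints in different components.
4-9 (8): add — endpoints in different components.
5-7 (9): add — endpoints in different components.
7-8 (12): add — endpoints in different components.
1-6 (13): skip — 1 and 6 already connected.
2-8 (14): skip — 2 and 8 already connected.
6-9 (15): add — endpoints in different components.
Every non-tree edge has weight strictly greater than the heaviest edge on the tree path between its endpoints, so the MST is unique.

Yes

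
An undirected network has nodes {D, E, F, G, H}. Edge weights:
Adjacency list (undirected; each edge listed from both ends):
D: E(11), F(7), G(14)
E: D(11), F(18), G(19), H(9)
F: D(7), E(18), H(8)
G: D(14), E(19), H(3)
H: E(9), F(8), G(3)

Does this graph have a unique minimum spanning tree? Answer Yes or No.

Sort edges by weight, then run Kruskal:
G H (3): add. Components now {D} {E} {F} {G,H}
D F (7): add. Components now {D,F} {E} {G,H}
F H (8): add. Components now {D,F,G,H} {E}
E H (9): add. Components now {D,E,F,G,H}
Every non-tree edge has weight strictly greater than the heaviest edge on the tree path between its endpoints, so the MST is unique.

Yes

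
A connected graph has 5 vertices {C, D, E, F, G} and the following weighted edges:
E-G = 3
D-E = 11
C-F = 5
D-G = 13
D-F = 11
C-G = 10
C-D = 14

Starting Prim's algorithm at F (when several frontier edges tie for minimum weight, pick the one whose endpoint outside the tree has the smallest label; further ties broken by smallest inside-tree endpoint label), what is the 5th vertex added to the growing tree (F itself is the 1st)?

Prim's algorithm from F:
Step 1: frontier [C-F 5, D-F 11] → take C-F (5); add C.
Step 2: frontier [C-G 10, C-D 14, D-F 11] → take C-G (10); add G.
Step 3: frontier [C-D 14, D-F 11, E-G 3, D-G 13] → take E-G (3); add E.
Step 4: frontier [C-D 14, D-E 11, D-F 11, D-G 13] → take D-E (11); add D.
Vertex order: F, C, G, E, D. The 5th vertex is D.

D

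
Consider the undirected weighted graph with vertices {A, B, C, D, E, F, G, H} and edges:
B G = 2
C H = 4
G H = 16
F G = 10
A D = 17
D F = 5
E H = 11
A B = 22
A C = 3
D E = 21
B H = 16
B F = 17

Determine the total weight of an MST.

Grow the tree from D using Prim:
Step 1: cheapest edge leaving the tree is D F (5); add F.
Step 2: cheapest edge leaving the tree is F G (10); add G.
Step 3: cheapest edge leaving the tree is B G (2); add B.
Step 4: cheapest edge leaving the tree is B H (16); add H.
Step 5: cheapest edge leaving the tree is C H (4); add C.
Step 6: cheapest edge leaving the tree is A C (3); add A.
Step 7: cheapest edge leaving the tree is E H (11); add E.
MST edges: D F, F G, B G, B H, C H, A C, E H; total weight 5+10+2+16+4+3+11 = 51.

51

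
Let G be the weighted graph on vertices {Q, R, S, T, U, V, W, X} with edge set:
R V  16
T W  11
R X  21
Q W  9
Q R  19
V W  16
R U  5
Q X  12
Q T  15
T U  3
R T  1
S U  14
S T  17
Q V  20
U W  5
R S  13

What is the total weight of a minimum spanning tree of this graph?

Kruskal's algorithm — process edges by increasing weight (ties by edge label):
R T (1): add — endpoints in different components.
T U (3): add — endpoints in different components.
R U (5): skip — U and R already connected.
U W (5): add — endpoints in different components.
Q W (9): add — endpoints in different components.
T W (11): skip — T and W already connected.
Q X (12): add — endpoints in different components.
R S (13): add — endpoints in different components.
S U (14): skip — U and S already connected.
Q T (15): skip — T and Q already connected.
R V (16): add — endpoints in different components.
MST edges: R T, T U, U W, Q W, Q X, R S, R V; total weight 1+3+5+9+12+13+16 = 59.

59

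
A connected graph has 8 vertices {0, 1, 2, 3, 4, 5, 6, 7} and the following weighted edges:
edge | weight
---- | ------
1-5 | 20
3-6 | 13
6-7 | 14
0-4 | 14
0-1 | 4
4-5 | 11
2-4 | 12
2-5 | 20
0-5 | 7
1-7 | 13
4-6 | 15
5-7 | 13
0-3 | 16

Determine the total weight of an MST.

Grow the tree from 3 using Prim:
Step 1: cheapest edge leaving the tree is 3-6 (13); add 6.
Step 2: cheapest edge leaving the tree is 6-7 (14); add 7.
Step 3: cheapest edge leaving the tree is 1-7 (13); add 1.
Step 4: cheapest edge leaving the tree is 0-1 (4); add 0.
Step 5: cheapest edge leaving the tree is 0-5 (7); add 5.
Step 6: cheapest edge leaving the tree is 4-5 (11); add 4.
Step 7: cheapest edge leaving the tree is 2-4 (12); add 2.
MST edges: 3-6, 6-7, 1-7, 0-1, 0-5, 4-5, 2-4; total weight 13+14+13+4+7+11+12 = 74.

74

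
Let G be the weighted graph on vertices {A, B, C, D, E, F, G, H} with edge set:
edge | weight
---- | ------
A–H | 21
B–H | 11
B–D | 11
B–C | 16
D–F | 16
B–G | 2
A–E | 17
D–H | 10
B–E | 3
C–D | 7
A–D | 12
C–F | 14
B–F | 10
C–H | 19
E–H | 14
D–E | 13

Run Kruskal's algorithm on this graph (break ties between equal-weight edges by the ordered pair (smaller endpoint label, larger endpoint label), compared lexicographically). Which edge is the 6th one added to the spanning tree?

B-D

Kruskal's algorithm — process edges by increasing weight (ties by edge label):
B–G (2): add — endpoints in different components.
B–E (3): add — endpoints in different components.
C–D (7): add — endpoints in different components.
B–F (10): add — endpoints in different components.
D–H (10): add — endpoints in different components.
B–D (11): add — endpoints in different components.
B–H (11): skip — B and H already connected.
A–D (12): add — endpoints in different components.
The 6th edge added is B–D.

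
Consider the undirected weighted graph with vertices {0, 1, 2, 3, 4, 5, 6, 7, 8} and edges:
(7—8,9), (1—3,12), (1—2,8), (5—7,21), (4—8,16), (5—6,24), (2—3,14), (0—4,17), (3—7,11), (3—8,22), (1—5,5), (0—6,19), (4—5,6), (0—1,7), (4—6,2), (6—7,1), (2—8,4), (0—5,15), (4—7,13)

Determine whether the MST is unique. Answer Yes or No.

Sort edges by weight, then run Kruskal:
6—7 (1): add — endpoints in different components.
4—6 (2): add — endpoints in different components.
2—8 (4): add — endpoints in different components.
1—5 (5): add — endpoints in different components.
4—5 (6): add — endpoints in different components.
0—1 (7): add — endpoints in different components.
1—2 (8): add — endpoints in different components.
7—8 (9): skip — 7 and 8 already connected.
3—7 (11): add — endpoints in different components.
Every non-tree edge has weight strictly greater than the heaviest edge on the tree path between its endpoints, so the MST is unique.

Yes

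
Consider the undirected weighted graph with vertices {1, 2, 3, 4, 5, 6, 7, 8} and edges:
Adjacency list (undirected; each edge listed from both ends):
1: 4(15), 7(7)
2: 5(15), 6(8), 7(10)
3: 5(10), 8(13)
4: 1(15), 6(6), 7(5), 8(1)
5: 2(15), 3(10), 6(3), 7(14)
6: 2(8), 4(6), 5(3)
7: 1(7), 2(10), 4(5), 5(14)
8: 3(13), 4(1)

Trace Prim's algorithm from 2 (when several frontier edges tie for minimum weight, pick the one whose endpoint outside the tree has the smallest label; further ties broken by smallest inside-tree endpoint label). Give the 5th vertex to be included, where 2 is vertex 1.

Prim, starting at 2.
Step 1: cheapest edge leaving the tree is 2 6 (8); add 6.
Step 2: cheapest edge leaving the tree is 5 6 (3); add 5.
Step 3: cheapest edge leaving the tree is 4 6 (6); add 4.
Step 4: cheapest edge leaving the tree is 4 8 (1); add 8.
Step 5: cheapest edge leaving the tree is 4 7 (5); add 7.
Step 6: cheapest edge leaving the tree is 1 7 (7); add 1.
Step 7: cheapest edge leaving the tree is 3 5 (10); add 3.
Vertex order: 2, 6, 5, 4, 8, 7, 1, 3. The 5th vertex is 8.

8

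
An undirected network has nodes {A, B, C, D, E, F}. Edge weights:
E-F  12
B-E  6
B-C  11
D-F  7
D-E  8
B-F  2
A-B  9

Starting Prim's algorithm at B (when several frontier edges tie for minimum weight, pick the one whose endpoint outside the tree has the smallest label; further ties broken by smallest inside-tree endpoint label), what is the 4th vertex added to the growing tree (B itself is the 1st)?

Prim's algorithm from B:
Step 1: cheapest edge leaving the tree is B-F (2); add F.
Step 2: cheapest edge leaving the tree is B-E (6); add E.
Step 3: cheapest edge leaving the tree is D-F (7); add D.
Step 4: cheapest edge leaving the tree is A-B (9); add A.
Step 5: cheapest edge leaving the tree is B-C (11); add C.
Vertex order: B, F, E, D, A, C. The 4th vertex is D.

D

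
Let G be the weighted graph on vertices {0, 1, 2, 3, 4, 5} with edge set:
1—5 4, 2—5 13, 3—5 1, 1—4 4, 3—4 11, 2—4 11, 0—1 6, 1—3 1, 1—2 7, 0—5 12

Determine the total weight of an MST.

19

Kruskal's algorithm — process edges by increasing weight (ties by edge label):
1—3 (1): add — endpoints in different components.
3—5 (1): add — endpoints in different components.
1—4 (4): add — endpoints in different components.
1—5 (4): skip — 1 and 5 already connected.
0—1 (6): add — endpoints in different components.
1—2 (7): add — endpoints in different components.
MST edges: 1—3, 3—5, 1—4, 0—1, 1—2; total weight 1+1+4+6+7 = 19.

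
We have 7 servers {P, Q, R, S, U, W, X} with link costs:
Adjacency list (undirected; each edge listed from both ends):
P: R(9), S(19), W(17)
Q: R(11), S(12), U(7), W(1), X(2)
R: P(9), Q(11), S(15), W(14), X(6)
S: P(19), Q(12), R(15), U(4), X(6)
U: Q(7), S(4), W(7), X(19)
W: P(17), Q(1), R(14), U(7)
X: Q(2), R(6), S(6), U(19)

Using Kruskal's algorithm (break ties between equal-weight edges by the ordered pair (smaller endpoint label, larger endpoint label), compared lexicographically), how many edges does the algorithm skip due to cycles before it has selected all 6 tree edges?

2

Kruskal's algorithm — process edges by increasing weight (ties by edge label):
Q W (1): add — endpoints in different components.
Q X (2): add — endpoints in different components.
S U (4): add — endpoints in different components.
R X (6): add — endpoints in different components.
S X (6): add — endpoints in different components.
Q U (7): skip — Q and U already connected.
U W (7): skip — W and U already connected.
P R (9): add — endpoints in different components.
Edges rejected before the tree was complete: 2.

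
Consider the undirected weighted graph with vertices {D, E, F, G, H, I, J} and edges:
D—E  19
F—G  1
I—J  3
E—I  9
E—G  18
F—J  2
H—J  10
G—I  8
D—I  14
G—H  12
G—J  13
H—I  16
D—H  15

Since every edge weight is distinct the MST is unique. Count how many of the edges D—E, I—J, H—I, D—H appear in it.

Kruskal's algorithm — process edges by increasing weight (ties by edge label):
F—G (1): add — endpoints in different components.
F—J (2): add — endpoints in different components.
I—J (3): add — endpoints in different components.
G—I (8): skip — G and I already connected.
E—I (9): add — endpoints in different components.
H—J (10): add — endpoints in different components.
G—H (12): skip — G and H already connected.
G—J (13): skip — G and J already connected.
D—I (14): add — endpoints in different components.
MST edge set: {F—G, F—J, I—J, E—I, H—J, D—I}.
Of the listed edges, {I—J} are in the MST → 1.

1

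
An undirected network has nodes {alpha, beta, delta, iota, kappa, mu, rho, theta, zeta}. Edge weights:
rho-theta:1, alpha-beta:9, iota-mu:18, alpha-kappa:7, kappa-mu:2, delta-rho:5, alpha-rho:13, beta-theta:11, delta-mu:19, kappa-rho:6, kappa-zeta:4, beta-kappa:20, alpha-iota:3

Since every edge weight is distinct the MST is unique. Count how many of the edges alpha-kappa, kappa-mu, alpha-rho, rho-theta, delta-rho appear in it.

4

Sort edges by weight, then run Kruskal:
rho-theta (1): add — endpoints in different components.
kappa-mu (2): add — endpoints in different components.
alpha-iota (3): add — endpoints in different components.
kappa-zeta (4): add — endpoints in different components.
delta-rho (5): add — endpoints in different components.
kappa-rho (6): add — endpoints in different components.
alpha-kappa (7): add — endpoints in different components.
alpha-beta (9): add — endpoints in different components.
MST edge set: {rho-theta, kappa-mu, alpha-iota, kappa-zeta, delta-rho, kappa-rho, alpha-kappa, alpha-beta}.
Of the listed edges, {alpha-kappa, kappa-mu, rho-theta, delta-rho} are in the MST → 4.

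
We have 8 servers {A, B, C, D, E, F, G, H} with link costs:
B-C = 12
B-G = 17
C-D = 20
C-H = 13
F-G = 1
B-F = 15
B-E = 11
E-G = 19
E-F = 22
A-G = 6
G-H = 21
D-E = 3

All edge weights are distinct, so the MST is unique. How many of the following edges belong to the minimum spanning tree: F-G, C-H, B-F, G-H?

3

Kruskal's algorithm — process edges by increasing weight (ties by edge label):
F-G (1): add — endpoints in different components.
D-E (3): add — endpoints in different components.
A-G (6): add — endpoints in different components.
B-E (11): add — endpoints in different components.
B-C (12): add — endpoints in different components.
C-H (13): add — endpoints in different components.
B-F (15): add — endpoints in different components.
MST edge set: {F-G, D-E, A-G, B-E, B-C, C-H, B-F}.
Of the listed edges, {F-G, C-H, B-F} are in the MST → 3.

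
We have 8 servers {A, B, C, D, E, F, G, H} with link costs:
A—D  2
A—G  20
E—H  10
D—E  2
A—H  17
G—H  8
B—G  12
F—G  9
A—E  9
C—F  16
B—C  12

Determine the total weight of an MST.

Kruskal: consider edges lightest-first.
A—D (2): add — endpoints in different components.
D—E (2): add — endpoints in different components.
G—H (8): add — endpoints in different components.
A—E (9): skip — A and E already connected.
F—G (9): add — endpoints in different components.
E—H (10): add — endpoints in different components.
B—C (12): add — endpoints in different components.
B—G (12): add — endpoints in different components.
MST edges: A—D, D—E, G—H, F—G, E—H, B—C, B—G; total weight 2+2+8+9+10+12+12 = 55.

55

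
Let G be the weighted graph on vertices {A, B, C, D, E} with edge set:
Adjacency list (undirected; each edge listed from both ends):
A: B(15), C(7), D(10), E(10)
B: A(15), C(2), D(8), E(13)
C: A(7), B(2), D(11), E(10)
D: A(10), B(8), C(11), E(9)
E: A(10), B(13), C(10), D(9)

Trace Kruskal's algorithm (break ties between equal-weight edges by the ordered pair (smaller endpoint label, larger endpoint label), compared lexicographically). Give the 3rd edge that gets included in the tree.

B-D

Sort edges by weight, then run Kruskal:
B-C (2): add. Components now {A} {B,C} {D} {E}
A-C (7): add. Components now {A,B,C} {D} {E}
B-D (8): add. Components now {A,B,C,D} {E}
D-E (9): add. Components now {A,B,C,D,E}
The 3rd edge added is B-D.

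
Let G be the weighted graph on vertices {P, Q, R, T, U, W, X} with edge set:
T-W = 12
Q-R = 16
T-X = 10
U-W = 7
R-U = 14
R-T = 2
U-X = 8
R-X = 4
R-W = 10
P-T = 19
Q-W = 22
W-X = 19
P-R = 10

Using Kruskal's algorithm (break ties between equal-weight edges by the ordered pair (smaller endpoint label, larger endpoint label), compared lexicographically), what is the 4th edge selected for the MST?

U-X

Kruskal: consider edges lightest-first.
R-T (2): add — endpoints in different components.
R-X (4): add — endpoints in different components.
U-W (7): add — endpoints in different components.
U-X (8): add — endpoints in different components.
P-R (10): add — endpoints in different components.
R-W (10): skip — W and R already connected.
T-X (10): skip — X and T already connected.
T-W (12): skip — W and T already connected.
R-U (14): skip — U and R already connected.
Q-R (16): add — endpoints in different components.
The 4th edge added is U-X.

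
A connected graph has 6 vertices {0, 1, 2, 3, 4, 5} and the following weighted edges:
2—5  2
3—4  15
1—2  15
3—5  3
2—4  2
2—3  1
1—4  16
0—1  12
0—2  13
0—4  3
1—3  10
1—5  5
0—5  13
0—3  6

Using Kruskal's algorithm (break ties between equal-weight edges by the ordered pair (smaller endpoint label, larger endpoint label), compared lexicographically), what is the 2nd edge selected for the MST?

Sort edges by weight, then run Kruskal:
2—3 (1): add — endpoints in different components.
2—4 (2): add — endpoints in different components.
2—5 (2): add — endpoints in different components.
0—4 (3): add — endpoints in different components.
3—5 (3): skip — 3 and 5 already connected.
1—5 (5): add — endpoints in different components.
The 2nd edge added is 2—4.

2-4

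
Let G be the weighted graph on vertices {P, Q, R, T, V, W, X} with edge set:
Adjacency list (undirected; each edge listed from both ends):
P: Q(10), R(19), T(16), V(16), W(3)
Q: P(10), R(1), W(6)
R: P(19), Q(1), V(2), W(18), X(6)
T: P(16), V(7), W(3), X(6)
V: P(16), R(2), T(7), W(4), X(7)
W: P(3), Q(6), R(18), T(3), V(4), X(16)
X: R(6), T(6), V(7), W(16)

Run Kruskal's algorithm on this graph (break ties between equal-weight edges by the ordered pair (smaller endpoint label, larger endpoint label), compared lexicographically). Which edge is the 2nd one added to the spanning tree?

R-V

Sort edges by weight, then run Kruskal:
Q—R (1): add. Components now {P} {T} {V} {W} {X} {Q,R}
R—V (2): add. Components now {P} {T} {Q,R,V} {W} {X}
P—W (3): add. Components now {P,W} {T} {Q,R,V} {X}
T—W (3): add. Components now {P,T,W} {Q,R,V} {X}
V—W (4): add. Components now {P,Q,R,T,V,W} {X}
Q—W (6): skip — W and Q already connected.
R—X (6): add. Components now {P,Q,R,T,V,W,X}
The 2nd edge added is R—V.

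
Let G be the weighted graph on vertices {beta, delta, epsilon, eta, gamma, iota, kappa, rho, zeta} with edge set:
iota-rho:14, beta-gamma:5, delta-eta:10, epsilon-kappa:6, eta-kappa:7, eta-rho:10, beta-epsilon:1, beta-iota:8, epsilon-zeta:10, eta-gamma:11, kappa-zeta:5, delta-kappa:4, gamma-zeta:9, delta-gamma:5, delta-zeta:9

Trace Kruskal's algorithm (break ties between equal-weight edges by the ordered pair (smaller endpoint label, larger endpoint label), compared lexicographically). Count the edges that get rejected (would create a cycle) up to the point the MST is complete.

Kruskal: consider edges lightest-first.
beta-epsilon (1): add — endpoints in different components.
delta-kappa (4): add — endpoints in different components.
beta-gamma (5): add — endpoints in different components.
delta-gamma (5): add — endpoints in different components.
kappa-zeta (5): add — endpoints in different components.
epsilon-kappa (6): skip — epsilon and kappa already connected.
eta-kappa (7): add — endpoints in different components.
beta-iota (8): add — endpoints in different components.
delta-zeta (9): skip — zeta and delta already connected.
gamma-zeta (9): skip — gamma and zeta already connected.
delta-eta (10): skip — eta and delta already connected.
epsilon-zeta (10): skip — epsilon and zeta already connected.
eta-rho (10): add — endpoints in different components.
Edges rejected before the tree was complete: 5.

5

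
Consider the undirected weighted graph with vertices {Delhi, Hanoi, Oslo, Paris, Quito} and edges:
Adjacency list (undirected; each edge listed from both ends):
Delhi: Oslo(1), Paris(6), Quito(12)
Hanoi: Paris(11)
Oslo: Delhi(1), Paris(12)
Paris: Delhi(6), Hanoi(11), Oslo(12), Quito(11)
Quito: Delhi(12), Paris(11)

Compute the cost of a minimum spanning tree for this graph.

Kruskal's algorithm — process edges by increasing weight (ties by edge label):
Delhi–Oslo (1): add — endpoints in different components.
Delhi–Paris (6): add — endpoints in different components.
Hanoi–Paris (11): add — endpoints in different components.
Paris–Quito (11): add — endpoints in different components.
MST edges: Delhi–Oslo, Delhi–Paris, Hanoi–Paris, Paris–Quito; total weight 1+6+11+11 = 29.

29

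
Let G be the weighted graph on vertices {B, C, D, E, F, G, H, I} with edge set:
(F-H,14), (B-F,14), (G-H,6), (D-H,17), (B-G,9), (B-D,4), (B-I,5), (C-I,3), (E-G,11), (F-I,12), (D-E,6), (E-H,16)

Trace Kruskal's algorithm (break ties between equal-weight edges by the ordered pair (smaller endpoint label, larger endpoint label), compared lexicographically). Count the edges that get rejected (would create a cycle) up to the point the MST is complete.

Kruskal: consider edges lightest-first.
C-I (3): add — endpoints in different components.
B-D (4): add — endpoints in different components.
B-I (5): add — endpoints in different components.
D-E (6): add — endpoints in different components.
G-H (6): add — endpoints in different components.
B-G (9): add — endpoints in different components.
E-G (11): skip — E and G already connected.
F-I (12): add — endpoints in different components.
Edges rejected before the tree was complete: 1.

1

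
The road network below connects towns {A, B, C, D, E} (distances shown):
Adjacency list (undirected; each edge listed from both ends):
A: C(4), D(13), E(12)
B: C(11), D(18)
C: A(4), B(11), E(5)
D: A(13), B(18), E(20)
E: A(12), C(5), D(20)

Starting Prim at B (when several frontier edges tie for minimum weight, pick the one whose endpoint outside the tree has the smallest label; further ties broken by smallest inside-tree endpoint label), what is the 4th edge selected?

A-D

Grow the tree from B using Prim:
Step 1: frontier [B-C 11, B-D 18] → take B-C (11); add C.
Step 2: frontier [B-D 18, A-C 4, C-E 5] → take A-C (4); add A.
Step 3: frontier [A-E 12, A-D 13, B-D 18, C-E 5] → take C-E (5); add E.
Step 4: frontier [A-D 13, B-D 18, D-E 20] → take A-D (13); add D.
The 4th edge added is A-D.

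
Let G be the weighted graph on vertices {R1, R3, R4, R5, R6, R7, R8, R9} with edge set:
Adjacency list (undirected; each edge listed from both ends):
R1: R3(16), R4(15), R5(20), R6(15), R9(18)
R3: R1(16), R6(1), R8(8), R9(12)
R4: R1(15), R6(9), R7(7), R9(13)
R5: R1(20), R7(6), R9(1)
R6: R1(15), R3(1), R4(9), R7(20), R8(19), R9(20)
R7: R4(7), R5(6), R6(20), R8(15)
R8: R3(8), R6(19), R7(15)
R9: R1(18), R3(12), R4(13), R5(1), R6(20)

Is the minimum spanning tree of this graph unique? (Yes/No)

No

Sort edges by weight, then run Kruskal:
R3 R6 (1): add — endpoints in different components.
R5 R9 (1): add — endpoints in different components.
R5 R7 (6): add — endpoints in different components.
R4 R7 (7): add — endpoints in different components.
R3 R8 (8): add — endpoints in different components.
R4 R6 (9): add — endpoints in different components.
R3 R9 (12): skip — R9 and R3 already connected.
R4 R9 (13): skip — R9 and R4 already connected.
R1 R4 (15): add — endpoints in different components.
Non-tree edge R1 R6 has weight 15, equal to the heaviest edge on its tree cycle — swapping gives another MST of the same weight. Not unique.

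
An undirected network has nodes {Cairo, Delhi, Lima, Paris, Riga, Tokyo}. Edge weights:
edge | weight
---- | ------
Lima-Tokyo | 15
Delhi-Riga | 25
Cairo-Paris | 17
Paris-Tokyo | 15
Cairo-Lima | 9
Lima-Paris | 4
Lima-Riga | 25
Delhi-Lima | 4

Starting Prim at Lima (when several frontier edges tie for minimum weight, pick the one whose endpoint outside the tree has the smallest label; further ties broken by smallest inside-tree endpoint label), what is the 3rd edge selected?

Prim, starting at Lima.
Step 1: cheapest edge leaving the tree is Delhi-Lima (4); add Delhi.
Step 2: cheapest edge leaving the tree is Lima-Paris (4); add Paris.
Step 3: cheapest edge leaving the tree is Cairo-Lima (9); add Cairo.
Step 4: cheapest edge leaving the tree is Lima-Tokyo (15); add Tokyo.
Step 5: cheapest edge leaving the tree is Delhi-Riga (25); add Riga.
The 3rd edge added is Cairo-Lima.

Cairo-Lima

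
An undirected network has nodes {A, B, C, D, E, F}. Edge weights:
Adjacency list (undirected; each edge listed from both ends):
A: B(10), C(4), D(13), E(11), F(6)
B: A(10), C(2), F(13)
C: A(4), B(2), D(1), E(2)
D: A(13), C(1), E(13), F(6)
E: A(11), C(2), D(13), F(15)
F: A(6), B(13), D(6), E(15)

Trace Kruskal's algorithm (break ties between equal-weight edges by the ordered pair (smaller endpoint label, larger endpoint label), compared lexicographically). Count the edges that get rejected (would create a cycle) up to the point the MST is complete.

0

Kruskal: consider edges lightest-first.
C-D (1): add — endpoints in different components.
B-C (2): add — endpoints in different components.
C-E (2): add — endpoints in different components.
A-C (4): add — endpoints in different components.
A-F (6): add — endpoints in different components.
Edges rejected before the tree was complete: 0.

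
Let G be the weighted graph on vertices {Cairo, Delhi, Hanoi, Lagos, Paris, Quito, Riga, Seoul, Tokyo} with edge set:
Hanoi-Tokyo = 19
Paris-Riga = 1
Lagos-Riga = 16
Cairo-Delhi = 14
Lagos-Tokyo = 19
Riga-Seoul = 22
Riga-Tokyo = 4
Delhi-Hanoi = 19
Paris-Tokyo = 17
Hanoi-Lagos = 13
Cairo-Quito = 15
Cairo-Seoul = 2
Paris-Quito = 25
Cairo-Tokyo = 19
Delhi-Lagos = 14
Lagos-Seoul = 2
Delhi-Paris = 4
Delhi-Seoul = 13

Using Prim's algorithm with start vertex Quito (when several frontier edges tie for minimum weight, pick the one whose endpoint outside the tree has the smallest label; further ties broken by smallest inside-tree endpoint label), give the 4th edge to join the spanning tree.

Prim's algorithm from Quito:
Step 1: cheapest edge leaving the tree is Cairo-Quito (15); add Cairo.
Step 2: cheapest edge leaving the tree is Cairo-Seoul (2); add Seoul.
Step 3: cheapest edge leaving the tree is Lagos-Seoul (2); add Lagos.
Step 4: cheapest edge leaving the tree is Delhi-Seoul (13); add Delhi.
Step 5: cheapest edge leaving the tree is Delhi-Paris (4); add Paris.
Step 6: cheapest edge leaving the tree is Paris-Riga (1); add Riga.
Step 7: cheapest edge leaving the tree is Riga-Tokyo (4); add Tokyo.
Step 8: cheapest edge leaving the tree is Hanoi-Lagos (13); add Hanoi.
The 4th edge added is Delhi-Seoul.

Delhi-Seoul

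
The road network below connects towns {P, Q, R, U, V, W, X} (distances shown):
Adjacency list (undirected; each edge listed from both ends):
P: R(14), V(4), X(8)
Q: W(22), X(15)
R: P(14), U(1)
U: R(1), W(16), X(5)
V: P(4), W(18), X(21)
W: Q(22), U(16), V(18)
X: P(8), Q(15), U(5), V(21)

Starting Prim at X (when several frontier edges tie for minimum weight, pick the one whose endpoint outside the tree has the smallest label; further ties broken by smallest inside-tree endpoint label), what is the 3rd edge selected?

P-X

Grow the tree from X using Prim:
Step 1: cheapest edge leaving the tree is U–X (5); add U.
Step 2: cheapest edge leaving the tree is R–U (1); add R.
Step 3: cheapest edge leaving the tree is P–X (8); add P.
Step 4: cheapest edge leaving the tree is P–V (4); add V.
Step 5: cheapest edge leaving the tree is Q–X (15); add Q.
Step 6: cheapest edge leaving the tree is U–W (16); add W.
The 3rd edge added is P–X.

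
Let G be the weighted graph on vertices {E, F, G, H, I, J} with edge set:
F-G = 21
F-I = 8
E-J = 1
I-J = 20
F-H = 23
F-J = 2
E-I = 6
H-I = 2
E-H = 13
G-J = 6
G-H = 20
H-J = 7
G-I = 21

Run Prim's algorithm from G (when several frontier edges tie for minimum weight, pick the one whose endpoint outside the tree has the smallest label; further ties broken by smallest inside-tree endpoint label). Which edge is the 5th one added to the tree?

Prim's algorithm from G:
Step 1: cheapest edge leaving the tree is G-J (6); add J.
Step 2: cheapest edge leaving the tree is E-J (1); add E.
Step 3: cheapest edge leaving the tree is F-J (2); add F.
Step 4: cheapest edge leaving the tree is E-I (6); add I.
Step 5: cheapest edge leaving the tree is H-I (2); add H.
The 5th edge added is H-I.

H-I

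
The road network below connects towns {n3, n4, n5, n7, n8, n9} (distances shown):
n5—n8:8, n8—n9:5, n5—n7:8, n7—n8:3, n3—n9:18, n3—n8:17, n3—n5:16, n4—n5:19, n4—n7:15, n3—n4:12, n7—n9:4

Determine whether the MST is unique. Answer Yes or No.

No

Kruskal: consider edges lightest-first.
n7—n8 (3): add — endpoints in different components.
n7—n9 (4): add — endpoints in different components.
n8—n9 (5): skip — n9 and n8 already connected.
n5—n7 (8): add — endpoints in different components.
n5—n8 (8): skip — n5 and n8 already connected.
n3—n4 (12): add — endpoints in different components.
n4—n7 (15): add — endpoints in different components.
Non-tree edge n5—n8 has weight 8, equal to the heaviest edge on its tree cycle — swapping gives another MST of the same weight. Not unique.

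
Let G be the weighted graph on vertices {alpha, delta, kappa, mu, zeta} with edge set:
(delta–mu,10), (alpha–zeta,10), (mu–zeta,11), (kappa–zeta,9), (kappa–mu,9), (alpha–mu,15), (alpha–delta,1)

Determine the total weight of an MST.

Kruskal's algorithm — process edges by increasing weight (ties by edge label):
alpha–delta (1): add — endpoints in different components.
kappa–mu (9): add — endpoints in different components.
kappa–zeta (9): add — endpoints in different components.
alpha–zeta (10): add — endpoints in different components.
MST edges: alpha–delta, kappa–mu, kappa–zeta, alpha–zeta; total weight 1+9+9+10 = 29.

29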